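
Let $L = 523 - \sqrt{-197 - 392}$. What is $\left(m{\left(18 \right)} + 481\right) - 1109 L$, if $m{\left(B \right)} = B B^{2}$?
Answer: $-573694 + 1109 i \sqrt{589} \approx -5.7369 \cdot 10^{5} + 26915.0 i$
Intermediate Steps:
$m{\left(B \right)} = B^{3}$
$L = 523 - i \sqrt{589}$ ($L = 523 - \sqrt{-589} = 523 - i \sqrt{589} \approx 523.0 - 24.269 i$)
$\left(m{\left(18 \right)} + 481\right) - 1109 L = \left(18^{3} + 481\right) - 1109 \left(523 - i \sqrt{589}\right) = \left(5832 + 481\right) - \left(580007 - 1109 i \sqrt{589}\right) = 6313 - \left(580007 - 1109 i \sqrt{589}\right) = -573694 + 1109 i \sqrt{589}$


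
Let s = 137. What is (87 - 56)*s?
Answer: 4247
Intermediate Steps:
(87 - 56)*s = (87 - 56)*137 = 31*137 = 4247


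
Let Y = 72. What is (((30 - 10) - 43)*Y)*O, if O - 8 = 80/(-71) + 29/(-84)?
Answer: -5372754/497 ≈ -10810.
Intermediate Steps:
O = 38933/5964 (O = 8 + (80/(-71) + 29/(-84)) = 8 + (80*(-1/71) + 29*(-1/84)) = 8 + (-80/71 - 29/84) = 8 - 8779/5964 = 38933/5964 ≈ 6.5280)
(((30 - 10) - 43)*Y)*O = (((30 - 10) - 43)*72)*(38933/5964) = ((20 - 43)*72)*(38933/5964) = -23*72*(38933/5964) = -1656*38933/5964 = -5372754/497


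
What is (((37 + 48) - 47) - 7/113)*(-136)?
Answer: -583032/113 ≈ -5159.6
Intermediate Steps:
(((37 + 48) - 47) - 7/113)*(-136) = ((85 - 47) - 7*1/113)*(-136) = (38 - 7/113)*(-136) = (4287/113)*(-136) = -583032/113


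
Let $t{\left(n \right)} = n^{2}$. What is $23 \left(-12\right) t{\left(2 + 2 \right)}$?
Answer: $-4416$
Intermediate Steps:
$23 \left(-12\right) t{\left(2 + 2 \right)} = 23 \left(-12\right) \left(2 + 2\right)^{2} = - 276 \cdot 4^{2} = \left(-276\right) 16 = -4416$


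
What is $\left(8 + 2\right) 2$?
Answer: $20$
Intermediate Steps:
$\left(8 + 2\right) 2 = 10 \cdot 2 = 20$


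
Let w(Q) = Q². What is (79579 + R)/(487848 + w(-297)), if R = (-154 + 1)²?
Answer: 102988/576057 ≈ 0.17878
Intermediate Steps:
R = 23409 (R = (-153)² = 23409)
(79579 + R)/(487848 + w(-297)) = (79579 + 23409)/(487848 + (-297)²) = 102988/(487848 + 88209) = 102988/576057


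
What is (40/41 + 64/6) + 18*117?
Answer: 260470/123 ≈ 2117.6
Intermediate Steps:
(40/41 + 64/6) + 18*117 = (40*(1/41) + 64*(⅙)) + 2106 = (40/41 + 32/3) + 2106 = 1432/123 + 2106 = 260470/123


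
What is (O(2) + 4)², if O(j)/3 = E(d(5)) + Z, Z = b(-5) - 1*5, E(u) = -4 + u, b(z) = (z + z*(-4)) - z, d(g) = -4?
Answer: 625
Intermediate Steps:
b(z) = -4*z (b(z) = (z - 4*z) - z = -3*z - z = -4*z)
Z = 15 (Z = -4*(-5) - 1*5 = 20 - 5 = 15)
O(j) = 21 (O(j) = 3*((-4 - 4) + 15) = 3*(-8 + 15) = 3*7 = 21)
(O(2) + 4)² = (21 + 4)² = 25² = 625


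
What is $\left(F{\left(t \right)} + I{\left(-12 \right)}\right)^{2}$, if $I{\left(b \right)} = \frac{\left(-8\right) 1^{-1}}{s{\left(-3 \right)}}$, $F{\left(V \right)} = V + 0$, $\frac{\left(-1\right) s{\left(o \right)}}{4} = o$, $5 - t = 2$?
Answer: $\frac{49}{9} \approx 5.4444$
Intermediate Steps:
$t = 3$ ($t = 5 - 2 = 3$)
$s{\left(o \right)} = - 4 o$
$F{\left(V \right)} = V$
$I{\left(b \right)} = - \frac{2}{3}$ ($I{\left(b \right)} = \frac{\left(-8\right) 1^{-1}}{\left(-4\right) \left(-3\right)} = \frac{\left(-8\right) 1}{12} = \left(-8\right) \frac{1}{12} = - \frac{2}{3}$)
$\left(F{\left(t \right)} + I{\left(-12 \right)}\right)^{2} = \left(3 - \frac{2}{3}\right)^{2} = \left(\frac{7}{3}\right)^{2} = \frac{49}{9}$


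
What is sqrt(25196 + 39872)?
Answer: 2*sqrt(16267) ≈ 255.08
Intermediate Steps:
sqrt(25196 + 39872) = sqrt(65068) = 2*sqrt(16267)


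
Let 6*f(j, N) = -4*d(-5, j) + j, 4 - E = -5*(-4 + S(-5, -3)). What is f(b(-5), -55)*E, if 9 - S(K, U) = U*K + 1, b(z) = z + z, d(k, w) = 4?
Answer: 221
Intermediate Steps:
b(z) = 2*z
S(K, U) = 8 - K*U (S(K, U) = 9 - (U*K + 1) = 9 - (K*U + 1) = 9 - (1 + K*U) = 9 + (-1 - K*U) = 8 - K*U)
E = -51 (E = 4 - (-5)*(-4 + (8 - 1*(-5)*(-3))) = 4 - (-5)*(-4 + (8 - 15)) = 4 - (-5)*(-4 - 7) = 4 - (-5)*(-11) = 4 - 1*55 = 4 - 55 = -51)
f(j, N) = -8/3 + j/6 (f(j, N) = (-4*4 + j)/6 = (-16 + j)/6 = -8/3 + j/6)
f(b(-5), -55)*E = (-8/3 + (2*(-5))/6)*(-51) = (-8/3 + (⅙)*(-10))*(-51) = (-8/3 - 5/3)*(-51) = -13/3*(-51) = 221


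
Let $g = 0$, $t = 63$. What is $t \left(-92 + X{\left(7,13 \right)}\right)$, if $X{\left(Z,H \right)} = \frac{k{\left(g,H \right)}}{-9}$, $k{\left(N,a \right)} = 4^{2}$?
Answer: $-5908$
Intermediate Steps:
$k{\left(N,a \right)} = 16$
$X{\left(Z,H \right)} = - \frac{16}{9}$ ($X{\left(Z,H \right)} = \frac{16}{-9} = 16 \left(- \frac{1}{9}\right) = - \frac{16}{9}$)
$t \left(-92 + X{\left(7,13 \right)}\right) = 63 \left(-92 - \frac{16}{9}\right) = 63 \left(- \frac{844}{9}\right) = -5908$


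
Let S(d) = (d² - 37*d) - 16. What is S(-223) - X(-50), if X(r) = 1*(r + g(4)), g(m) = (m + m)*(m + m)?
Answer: 57950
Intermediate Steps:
g(m) = 4*m² (g(m) = (2*m)*(2*m) = 4*m²)
X(r) = 64 + r (X(r) = 1*(r + 4*4²) = 1*(r + 4*16) = 1*(r + 64) = 1*(64 + r) = 64 + r)
S(d) = -16 + d² - 37*d
S(-223) - X(-50) = (-16 + (-223)² - 37*(-223)) - (64 - 50) = (-16 + 49729 + 8251) - 1*14 = 57964 - 14 = 57950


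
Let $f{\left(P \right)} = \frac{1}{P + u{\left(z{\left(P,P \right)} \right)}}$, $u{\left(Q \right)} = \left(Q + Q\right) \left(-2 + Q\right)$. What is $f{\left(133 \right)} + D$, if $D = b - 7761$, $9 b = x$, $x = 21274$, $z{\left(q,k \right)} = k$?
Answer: $- \frac{1699104916}{314811} \approx -5397.2$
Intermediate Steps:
$b = \frac{21274}{9}$ ($b = \frac{1}{9} \cdot 21274 = \frac{21274}{9} \approx 2363.8$)
$u{\left(Q \right)} = 2 Q \left(-2 + Q\right)$
$f{\left(P \right)} = \frac{1}{P + 2 P \left(-2 + P\right)}$
$D = - \frac{48575}{9}$ ($D = \frac{21274}{9} - 7761 = - \frac{48575}{9} \approx -5397.2$)
$f{\left(133 \right)} + D = \frac{1}{133 \left(-3 + 2 \cdot 133\right)} - \frac{48575}{9} = \frac{1}{133 \left(-3 + 266\right)} - \frac{48575}{9} = \frac{1}{133 \cdot 263} - \frac{48575}{9} = \frac{1}{133} \cdot \frac{1}{263} - \frac{48575}{9} = \frac{1}{34979} - \frac{48575}{9} = - \frac{1699104916}{314811}$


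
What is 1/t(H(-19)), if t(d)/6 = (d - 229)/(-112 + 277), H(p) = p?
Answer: -55/496 ≈ -0.11089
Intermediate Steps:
t(d) = -458/55 + 2*d/55 (t(d) = 6*((d - 229)/(-112 + 277)) = 6*((-229 + d)/165) = 6*((-229 + d)*(1/165)) = 6*(-229/165 + d/165) = -458/55 + 2*d/55)
1/t(H(-19)) = 1/(-458/55 + (2/55)*(-19)) = 1/(-458/55 - 38/55) = 1/(-496/55) = -55/496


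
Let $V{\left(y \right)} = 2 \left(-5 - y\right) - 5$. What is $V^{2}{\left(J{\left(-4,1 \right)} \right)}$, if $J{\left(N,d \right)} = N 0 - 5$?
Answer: $25$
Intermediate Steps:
$J{\left(N,d \right)} = -5$ ($J{\left(N,d \right)} = 0 - 5 = -5$)
$V{\left(y \right)} = -15 - 2 y$ ($V{\left(y \right)} = \left(-10 - 2 y\right) - 5 = -15 - 2 y$)
$V^{2}{\left(J{\left(-4,1 \right)} \right)} = \left(-15 - -10\right)^{2} = \left(-15 + 10\right)^{2} = \left(-5\right)^{2} = 25$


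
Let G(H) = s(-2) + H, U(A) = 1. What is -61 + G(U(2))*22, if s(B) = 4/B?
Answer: -83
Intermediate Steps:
G(H) = -2 + H (G(H) = 4/(-2) + H = 4*(-½) + H = -2 + H)
-61 + G(U(2))*22 = -61 + (-2 + 1)*22 = -61 - 1*22 = -61 - 22 = -83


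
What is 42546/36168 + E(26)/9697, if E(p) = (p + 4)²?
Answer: 74186627/58453516 ≈ 1.2692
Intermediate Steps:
E(p) = (4 + p)²
42546/36168 + E(26)/9697 = 42546/36168 + (4 + 26)²/9697 = 42546*(1/36168) + 30²*(1/9697) = 7091/6028 + 900*(1/9697) = 7091/6028 + 900/9697 = 74186627/58453516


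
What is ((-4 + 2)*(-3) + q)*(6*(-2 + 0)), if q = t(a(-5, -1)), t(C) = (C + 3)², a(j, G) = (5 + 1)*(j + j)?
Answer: -39060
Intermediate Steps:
a(j, G) = 12*j (a(j, G) = 6*(2*j) = 12*j)
t(C) = (3 + C)²
q = 3249 (q = (3 + 12*(-5))² = (3 - 60)² = (-57)² = 3249)
((-4 + 2)*(-3) + q)*(6*(-2 + 0)) = ((-4 + 2)*(-3) + 3249)*(6*(-2 + 0)) = (-2*(-3) + 3249)*(6*(-2)) = (6 + 3249)*(-12) = 3255*(-12) = -39060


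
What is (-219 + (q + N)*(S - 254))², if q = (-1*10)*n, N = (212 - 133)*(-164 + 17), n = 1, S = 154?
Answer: 1350432250561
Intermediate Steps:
N = -11613 (N = 79*(-147) = -11613)
q = -10 (q = -1*10*1 = -10*1 = -10)
(-219 + (q + N)*(S - 254))² = (-219 + (-10 - 11613)*(154 - 254))² = (-219 - 11623*(-100))² = (-219 + 1162300)² = 1162081² = 1350432250561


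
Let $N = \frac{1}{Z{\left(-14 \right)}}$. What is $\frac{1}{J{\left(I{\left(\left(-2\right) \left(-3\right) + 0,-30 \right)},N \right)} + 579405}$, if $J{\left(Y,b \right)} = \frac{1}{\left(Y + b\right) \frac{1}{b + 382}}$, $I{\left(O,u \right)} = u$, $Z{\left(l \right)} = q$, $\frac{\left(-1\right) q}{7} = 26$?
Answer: $\frac{5461}{3164061182} \approx 1.7259 \cdot 10^{-6}$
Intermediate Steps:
$q = -182$ ($q = \left(-7\right) 26 = -182$)
$Z{\left(l \right)} = -182$
$N = - \frac{1}{182}$ ($N = \frac{1}{-182} = - \frac{1}{182} \approx -0.0054945$)
$J{\left(Y,b \right)} = \frac{382 + b}{Y + b}$ ($J{\left(Y,b \right)} = \frac{1}{\left(Y + b\right) \frac{1}{382 + b}} = \frac{1}{\frac{1}{382 + b} \left(Y + b\right)} = \frac{382 + b}{Y + b}$)
$\frac{1}{J{\left(I{\left(\left(-2\right) \left(-3\right) + 0,-30 \right)},N \right)} + 579405} = \frac{1}{\frac{382 - \frac{1}{182}}{-30 - \frac{1}{182}} + 579405} = \frac{1}{\frac{1}{- \frac{5461}{182}} \cdot \frac{69523}{182} + 579405} = \frac{1}{\left(- \frac{182}{5461}\right) \frac{69523}{182} + 579405} = \frac{1}{- \frac{69523}{5461} + 579405} = \frac{1}{\frac{3164061182}{5461}} = \frac{5461}{3164061182}$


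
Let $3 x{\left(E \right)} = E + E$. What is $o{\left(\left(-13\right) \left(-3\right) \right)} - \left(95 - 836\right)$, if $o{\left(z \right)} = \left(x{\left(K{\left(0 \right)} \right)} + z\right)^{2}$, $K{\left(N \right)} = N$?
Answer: $2262$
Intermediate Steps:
$x{\left(E \right)} = \frac{2 E}{3}$ ($x{\left(E \right)} = \frac{E + E}{3} = \frac{2 E}{3}$)
$o{\left(z \right)} = z^{2}$ ($o{\left(z \right)} = \left(\frac{2}{3} \cdot 0 + z\right)^{2} = \left(0 + z\right)^{2} = z^{2}$)
$o{\left(\left(-13\right) \left(-3\right) \right)} - \left(95 - 836\right) = \left(\left(-13\right) \left(-3\right)\right)^{2} - \left(95 - 836\right) = 39^{2} - \left(95 - 836\right) = 1521 - -741 = 1521 + 741 = 2262$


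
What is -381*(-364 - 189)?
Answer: 210693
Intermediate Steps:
-381*(-364 - 189) = -381*(-553) = 210693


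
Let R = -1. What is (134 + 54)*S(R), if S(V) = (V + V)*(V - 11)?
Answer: 4512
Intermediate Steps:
S(V) = 2*V*(-11 + V) (S(V) = (2*V)*(-11 + V) = 2*V*(-11 + V))
(134 + 54)*S(R) = (134 + 54)*(2*(-1)*(-11 - 1)) = 188*(2*(-1)*(-12)) = 188*24 = 4512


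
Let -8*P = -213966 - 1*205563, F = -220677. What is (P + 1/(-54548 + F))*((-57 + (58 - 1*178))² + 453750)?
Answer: 56009583197897343/2201800 ≈ 2.5438e+10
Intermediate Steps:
P = 419529/8 (P = -(-213966 - 1*205563)/8 = -(-213966 - 205563)/8 = -⅛*(-419529) = 419529/8 ≈ 52441.)
(P + 1/(-54548 + F))*((-57 + (58 - 1*178))² + 453750) = (419529/8 + 1/(-54548 - 220677))*((-57 + (58 - 1*178))² + 453750) = (419529/8 + 1/(-275225))*((-57 + (58 - 178))² + 453750) = (419529/8 - 1/275225)*((-57 - 120)² + 453750) = 115464869017*((-177)² + 453750)/2201800 = 115464869017*(31329 + 453750)/2201800 = (115464869017/2201800)*485079 = 56009583197897343/2201800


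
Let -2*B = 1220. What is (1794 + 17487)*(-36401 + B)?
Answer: -713609091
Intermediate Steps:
B = -610 (B = -1/2*1220 = -610)
(1794 + 17487)*(-36401 + B) = (1794 + 17487)*(-36401 - 610) = 19281*(-37011) = -713609091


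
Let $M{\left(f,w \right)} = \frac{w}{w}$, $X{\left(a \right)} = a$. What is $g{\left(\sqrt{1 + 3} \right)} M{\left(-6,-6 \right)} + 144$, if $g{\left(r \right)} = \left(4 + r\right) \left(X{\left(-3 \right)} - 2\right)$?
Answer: $114$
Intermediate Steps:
$M{\left(f,w \right)} = 1$
$g{\left(r \right)} = -20 - 5 r$ ($g{\left(r \right)} = \left(4 + r\right) \left(-3 - 2\right) = \left(4 + r\right) \left(-5\right) = -20 - 5 r$)
$g{\left(\sqrt{1 + 3} \right)} M{\left(-6,-6 \right)} + 144 = \left(-20 - 5 \sqrt{1 + 3}\right) 1 + 144 = \left(-20 - 5 \sqrt{4}\right) 1 + 144 = \left(-20 - 10\right) 1 + 144 = \left(-30\right) 1 + 144 = -30 + 144 = 114$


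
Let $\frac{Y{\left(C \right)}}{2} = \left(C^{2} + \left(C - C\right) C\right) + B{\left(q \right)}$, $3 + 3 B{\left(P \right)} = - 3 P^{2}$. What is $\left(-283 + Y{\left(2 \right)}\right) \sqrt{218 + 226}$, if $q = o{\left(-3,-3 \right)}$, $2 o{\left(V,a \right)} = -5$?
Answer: $- 579 \sqrt{111} \approx -6100.1$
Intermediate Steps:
$o{\left(V,a \right)} = - \frac{5}{2}$ ($o{\left(V,a \right)} = \frac{1}{2} \left(-5\right) = - \frac{5}{2}$)
$q = - \frac{5}{2} \approx -2.5$
$B{\left(P \right)} = -1 - P^{2}$ ($B{\left(P \right)} = -1 + \frac{\left(-3\right) P^{2}}{3} = -1 - P^{2}$)
$Y{\left(C \right)} = - \frac{29}{2} + 2 C^{2}$ ($Y{\left(C \right)} = 2 \left(\left(C^{2} + \left(C - C\right) C\right) - \frac{29}{4}\right) = 2 \left(\left(C^{2} + 0 C\right) - \frac{29}{4}\right) = 2 \left(\left(C^{2} + 0\right) - \frac{29}{4}\right) = 2 \left(C^{2} - \frac{29}{4}\right) = 2 \left(- \frac{29}{4} + C^{2}\right) = - \frac{29}{2} + 2 C^{2}$)
$\left(-283 + Y{\left(2 \right)}\right) \sqrt{218 + 226} = \left(-283 - \left(\frac{29}{2} - 2 \cdot 2^{2}\right)\right) \sqrt{218 + 226} = \left(-283 + \left(- \frac{29}{2} + 2 \cdot 4\right)\right) \sqrt{444} = \left(-283 + \left(- \frac{29}{2} + 8\right)\right) 2 \sqrt{111} = \left(-283 - \frac{13}{2}\right) 2 \sqrt{111} = - \frac{579 \cdot 2 \sqrt{111}}{2} = - 579 \sqrt{111}$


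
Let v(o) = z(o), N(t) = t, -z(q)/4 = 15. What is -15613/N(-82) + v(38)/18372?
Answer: 23903093/125542 ≈ 190.40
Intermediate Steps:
z(q) = -60 (z(q) = -4*15 = -60)
v(o) = -60
-15613/N(-82) + v(38)/18372 = -15613/(-82) - 60/18372 = -15613*(-1/82) - 60*1/18372 = 15613/82 - 5/1531 = 23903093/125542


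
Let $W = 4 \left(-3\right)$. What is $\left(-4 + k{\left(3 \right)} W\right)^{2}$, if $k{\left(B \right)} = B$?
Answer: $1600$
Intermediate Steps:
$W = -12$
$\left(-4 + k{\left(3 \right)} W\right)^{2} = \left(-4 + 3 \left(-12\right)\right)^{2} = \left(-4 - 36\right)^{2} = \left(-40\right)^{2} = 1600$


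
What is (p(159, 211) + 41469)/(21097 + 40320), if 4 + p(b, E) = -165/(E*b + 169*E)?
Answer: 2869709555/4250547736 ≈ 0.67514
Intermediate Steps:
p(b, E) = -4 - 165/(169*E + E*b) (p(b, E) = -4 - 165/(E*b + 169*E) = -4 - 165/(169*E + E*b))
(p(159, 211) + 41469)/(21097 + 40320) = ((-165 - 676*211 - 4*211*159)/(211*(169 + 159)) + 41469)/(21097 + 40320) = ((1/211)*(-165 - 142636 - 134196)/328 + 41469)/61417 = ((1/211)*(1/328)*(-276997) + 41469)*(1/61417) = (-276997/69208 + 41469)*(1/61417) = (2869709555/69208)*(1/61417) = 2869709555/4250547736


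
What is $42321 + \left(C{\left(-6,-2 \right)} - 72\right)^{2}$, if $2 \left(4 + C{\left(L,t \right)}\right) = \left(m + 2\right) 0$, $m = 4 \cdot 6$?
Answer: $48097$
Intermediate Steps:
$m = 24$
$C{\left(L,t \right)} = -4$ ($C{\left(L,t \right)} = -4 + \frac{\left(24 + 2\right) 0}{2} = -4 + \frac{26 \cdot 0}{2} = -4 + \frac{1}{2} \cdot 0 = -4 + 0 = -4$)
$42321 + \left(C{\left(-6,-2 \right)} - 72\right)^{2} = 42321 + \left(-4 - 72\right)^{2} = 42321 + \left(-76\right)^{2} = 42321 + 5776 = 48097$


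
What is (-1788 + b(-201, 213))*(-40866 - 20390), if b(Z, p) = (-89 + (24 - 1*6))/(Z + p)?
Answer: 329664478/3 ≈ 1.0989e+8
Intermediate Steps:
b(Z, p) = -71/(Z + p) (b(Z, p) = (-89 + (24 - 6))/(Z + p) = (-89 + 18)/(Z + p) = -71/(Z + p))
(-1788 + b(-201, 213))*(-40866 - 20390) = (-1788 - 71/(-201 + 213))*(-40866 - 20390) = (-1788 - 71/12)*(-61256) = -21527/12*(-61256) = 329664478/3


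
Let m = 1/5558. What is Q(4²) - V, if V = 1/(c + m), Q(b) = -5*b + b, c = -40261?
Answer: -14321315210/223770637 ≈ -64.000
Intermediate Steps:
m = 1/5558 ≈ 0.00017992
Q(b) = -4*b
V = -5558/223770637 (V = 1/(-40261 + 1/5558) = 1/(-223770637/5558) = -5558/223770637 ≈ -2.4838e-5)
Q(4²) - V = -4*4² - 1*(-5558/223770637) = -4*16 + 5558/223770637 = -64 + 5558/223770637 = -14321315210/223770637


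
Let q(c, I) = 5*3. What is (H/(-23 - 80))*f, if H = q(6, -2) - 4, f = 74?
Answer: -814/103 ≈ -7.9029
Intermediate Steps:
q(c, I) = 15
H = 11 (H = 15 - 4 = 11)
(H/(-23 - 80))*f = (11/(-23 - 80))*74 = (11/(-103))*74 = (11*(-1/103))*74 = -11/103*74 = -814/103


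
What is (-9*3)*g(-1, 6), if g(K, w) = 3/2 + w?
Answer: -405/2 ≈ -202.50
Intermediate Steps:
g(K, w) = 3/2 + w (g(K, w) = (1/2)*3 + w = 3/2 + w)
(-9*3)*g(-1, 6) = (-9*3)*(3/2 + 6) = -27*15/2 = -405/2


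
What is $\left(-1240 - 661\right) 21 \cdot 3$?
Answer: $-119763$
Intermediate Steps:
$\left(-1240 - 661\right) 21 \cdot 3 = \left(-1901\right) 63 = -119763$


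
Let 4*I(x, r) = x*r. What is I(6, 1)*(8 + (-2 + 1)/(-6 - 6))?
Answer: 97/8 ≈ 12.125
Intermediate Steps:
I(x, r) = r*x/4 (I(x, r) = (x*r)/4 = (r*x)/4 = r*x/4)
I(6, 1)*(8 + (-2 + 1)/(-6 - 6)) = ((¼)*1*6)*(8 + (-2 + 1)/(-6 - 6)) = 3*(8 - 1/(-12))/2 = 3*(8 - 1*(-1/12))/2 = 3*(8 + 1/12)/2 = (3/2)*(97/12) = 97/8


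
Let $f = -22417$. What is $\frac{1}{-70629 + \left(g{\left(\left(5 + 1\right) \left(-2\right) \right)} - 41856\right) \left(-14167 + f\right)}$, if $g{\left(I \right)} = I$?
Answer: $\frac{1}{1531628283} \approx 6.529 \cdot 10^{-10}$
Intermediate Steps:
$\frac{1}{-70629 + \left(g{\left(\left(5 + 1\right) \left(-2\right) \right)} - 41856\right) \left(-14167 + f\right)} = \frac{1}{-70629 + \left(\left(5 + 1\right) \left(-2\right) - 41856\right) \left(-14167 - 22417\right)} = \frac{1}{-70629 + \left(6 \left(-2\right) - 41856\right) \left(-36584\right)} = \frac{1}{-70629 + \left(-12 - 41856\right) \left(-36584\right)} = \frac{1}{-70629 - -1531698912} = \frac{1}{-70629 + 1531698912} = \frac{1}{1531628283}$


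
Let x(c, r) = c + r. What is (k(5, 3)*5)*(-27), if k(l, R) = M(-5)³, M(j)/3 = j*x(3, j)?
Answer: -3645000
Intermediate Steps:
M(j) = 3*j*(3 + j) (M(j) = 3*(j*(3 + j)) = 3*j*(3 + j))
k(l, R) = 27000 (k(l, R) = (3*(-5)*(3 - 5))³ = (3*(-5)*(-2))³ = 30³ = 27000)
(k(5, 3)*5)*(-27) = (27000*5)*(-27) = 135000*(-27) = -3645000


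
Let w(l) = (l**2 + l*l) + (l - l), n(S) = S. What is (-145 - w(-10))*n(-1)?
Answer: 345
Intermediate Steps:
w(l) = 2*l**2 (w(l) = (l**2 + l**2) + 0 = 2*l**2 + 0 = 2*l**2)
(-145 - w(-10))*n(-1) = (-145 - 2*(-10)**2)*(-1) = (-145 - 2*100)*(-1) = (-145 - 1*200)*(-1) = (-145 - 200)*(-1) = -345*(-1) = 345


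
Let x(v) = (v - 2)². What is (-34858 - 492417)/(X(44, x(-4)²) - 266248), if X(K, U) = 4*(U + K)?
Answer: 527275/260888 ≈ 2.0211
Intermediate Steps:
x(v) = (-2 + v)²
X(K, U) = 4*K + 4*U (X(K, U) = 4*(K + U) = 4*K + 4*U)
(-34858 - 492417)/(X(44, x(-4)²) - 266248) = (-34858 - 492417)/((4*44 + 4*((-2 - 4)²)²) - 266248) = -527275/((176 + 4*((-6)²)²) - 266248) = -527275/((176 + 4*36²) - 266248) = -527275/((176 + 4*1296) - 266248) = -527275/((176 + 5184) - 266248) = -527275/(5360 - 266248) = -527275/(-260888) = -527275*(-1/260888) = 527275/260888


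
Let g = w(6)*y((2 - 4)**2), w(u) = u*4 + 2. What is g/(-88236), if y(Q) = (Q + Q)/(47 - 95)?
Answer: 13/264708 ≈ 4.9111e-5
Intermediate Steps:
y(Q) = -Q/24 (y(Q) = (2*Q)/(-48) = (2*Q)*(-1/48) = -Q/24)
w(u) = 2 + 4*u (w(u) = 4*u + 2 = 2 + 4*u)
g = -13/3 (g = (2 + 4*6)*(-(2 - 4)**2/24) = (2 + 24)*(-1/24*(-2)**2) = 26*(-1/24*4) = 26*(-1/6) = -13/3 ≈ -4.3333)
g/(-88236) = -13/3/(-88236) = -13/3*(-1/88236) = 13/264708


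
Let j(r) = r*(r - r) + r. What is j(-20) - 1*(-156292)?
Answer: 156272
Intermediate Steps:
j(r) = r (j(r) = r*0 + r = 0 + r = r)
j(-20) - 1*(-156292) = -20 - 1*(-156292) = -20 + 156292 = 156272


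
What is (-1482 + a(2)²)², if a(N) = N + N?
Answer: 2149156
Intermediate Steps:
a(N) = 2*N
(-1482 + a(2)²)² = (-1482 + (2*2)²)² = (-1482 + 4²)² = (-1482 + 16)² = (-1466)² = 2149156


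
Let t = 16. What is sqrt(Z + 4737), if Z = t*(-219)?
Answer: 3*sqrt(137) ≈ 35.114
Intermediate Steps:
Z = -3504 (Z = 16*(-219) = -3504)
sqrt(Z + 4737) = sqrt(-3504 + 4737) = sqrt(1233) = 3*sqrt(137)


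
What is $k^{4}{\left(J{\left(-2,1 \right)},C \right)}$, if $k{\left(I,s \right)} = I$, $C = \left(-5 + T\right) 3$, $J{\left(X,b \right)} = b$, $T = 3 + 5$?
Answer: $1$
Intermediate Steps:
$T = 8$
$C = 9$ ($C = \left(-5 + 8\right) 3 = 3 \cdot 3 = 9$)
$k^{4}{\left(J{\left(-2,1 \right)},C \right)} = 1^{4} = 1$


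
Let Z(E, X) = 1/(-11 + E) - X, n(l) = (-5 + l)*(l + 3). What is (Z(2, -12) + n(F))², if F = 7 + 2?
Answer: 290521/81 ≈ 3586.7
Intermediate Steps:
F = 9
n(l) = (-5 + l)*(3 + l)
(Z(2, -12) + n(F))² = ((1 + 11*(-12) - 1*2*(-12))/(-11 + 2) + (-15 + 9² - 2*9))² = ((1 - 132 + 24)/(-9) + (-15 + 81 - 18))² = (-⅑*(-107) + 48)² = (107/9 + 48)² = (539/9)² = 290521/81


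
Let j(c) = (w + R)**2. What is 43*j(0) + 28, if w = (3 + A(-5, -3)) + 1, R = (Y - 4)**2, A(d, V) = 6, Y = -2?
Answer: 91016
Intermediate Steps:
R = 36 (R = (-2 - 4)**2 = (-6)**2 = 36)
w = 10 (w = (3 + 6) + 1 = 9 + 1 = 10)
j(c) = 2116 (j(c) = (10 + 36)**2 = 46**2 = 2116)
43*j(0) + 28 = 43*2116 + 28 = 90988 + 28 = 91016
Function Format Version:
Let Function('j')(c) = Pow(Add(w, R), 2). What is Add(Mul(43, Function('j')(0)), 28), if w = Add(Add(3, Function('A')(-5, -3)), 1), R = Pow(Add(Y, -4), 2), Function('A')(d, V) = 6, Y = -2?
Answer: 91016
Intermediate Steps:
R = 36 (R = Pow(Add(-2, -4), 2) = Pow(-6, 2) = 36)
w = 10 (w = Add(Add(3, 6), 1) = Add(9, 1) = 10)
Function('j')(c) = 2116 (Function('j')(c) = Pow(Add(10, 36), 2) = Pow(46, 2) = 2116)
Add(Mul(43, Function('j')(0)), 28) = Add(Mul(43, 2116), 28) = Add(90988, 28) = 91016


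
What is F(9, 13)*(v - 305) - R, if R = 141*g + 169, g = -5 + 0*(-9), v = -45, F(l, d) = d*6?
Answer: -26764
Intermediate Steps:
F(l, d) = 6*d
g = -5 (g = -5 + 0 = -5)
R = -536 (R = 141*(-5) + 169 = -705 + 169 = -536)
F(9, 13)*(v - 305) - R = (6*13)*(-45 - 305) - 1*(-536) = 78*(-350) + 536 = -27300 + 536 = -26764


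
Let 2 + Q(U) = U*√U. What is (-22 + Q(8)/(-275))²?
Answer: 36578816/75625 + 193536*√2/75625 ≈ 487.31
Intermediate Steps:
Q(U) = -2 + U^(3/2) (Q(U) = -2 + U*√U = -2 + U^(3/2))
(-22 + Q(8)/(-275))² = (-22 + (-2 + 8^(3/2))/(-275))² = (-22 + (-2 + 16*√2)*(-1/275))² = (-22 + (2/275 - 16*√2/275))² = (-6048/275 - 16*√2/275)²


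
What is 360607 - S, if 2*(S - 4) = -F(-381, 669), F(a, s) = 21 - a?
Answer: 360804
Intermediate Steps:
S = -197 (S = 4 + (-(21 - 1*(-381)))/2 = 4 + (-(21 + 381))/2 = 4 + (-1*402)/2 = 4 + (1/2)*(-402) = 4 - 201 = -197)
360607 - S = 360607 - 1*(-197) = 360607 + 197 = 360804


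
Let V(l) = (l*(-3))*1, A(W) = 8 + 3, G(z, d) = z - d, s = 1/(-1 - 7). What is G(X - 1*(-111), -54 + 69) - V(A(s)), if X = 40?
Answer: 169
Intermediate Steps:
s = -⅛ (s = 1/(-8) = -⅛ ≈ -0.12500)
A(W) = 11
V(l) = -3*l (V(l) = -3*l*1 = -3*l)
G(X - 1*(-111), -54 + 69) - V(A(s)) = ((40 - 1*(-111)) - (-54 + 69)) - (-3)*11 = ((40 + 111) - 1*15) - 1*(-33) = (151 - 15) + 33 = 136 + 33 = 169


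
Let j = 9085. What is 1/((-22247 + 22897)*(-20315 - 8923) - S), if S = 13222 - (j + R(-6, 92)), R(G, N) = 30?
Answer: -1/19008807 ≈ -5.2607e-8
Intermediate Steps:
S = 4107 (S = 13222 - (9085 + 30) = 13222 - 1*9115 = 13222 - 9115 = 4107)
1/((-22247 + 22897)*(-20315 - 8923) - S) = 1/((-22247 + 22897)*(-20315 - 8923) - 1*4107) = 1/(650*(-29238) - 4107) = 1/(-19004700 - 4107) = 1/(-19008807) = -1/19008807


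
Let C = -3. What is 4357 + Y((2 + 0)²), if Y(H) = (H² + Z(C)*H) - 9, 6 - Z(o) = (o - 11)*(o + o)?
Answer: 4052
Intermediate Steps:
Z(o) = 6 - 2*o*(-11 + o) (Z(o) = 6 - (o - 11)*(o + o) = 6 - (-11 + o)*2*o = 6 - 2*o*(-11 + o))
Y(H) = -9 + H² - 78*H (Y(H) = (H² + (6 - 2*(-3)² + 22*(-3))*H) - 9 = (H² + (6 - 2*9 - 66)*H) - 9 = (H² + (6 - 18 - 66)*H) - 9 = (H² - 78*H) - 9 = -9 + H² - 78*H)
4357 + Y((2 + 0)²) = 4357 + (-9 + ((2 + 0)²)² - 78*(2 + 0)²) = 4357 + (-9 + (2²)² - 78*2²) = 4357 + (-9 + 4² - 78*4) = 4357 + (-9 + 16 - 312) = 4357 - 305 = 4052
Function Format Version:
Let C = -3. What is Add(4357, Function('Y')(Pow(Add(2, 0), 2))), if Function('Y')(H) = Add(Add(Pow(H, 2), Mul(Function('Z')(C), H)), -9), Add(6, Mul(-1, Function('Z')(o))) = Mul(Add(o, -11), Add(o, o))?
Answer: 4052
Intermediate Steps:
Function('Z')(o) = Add(6, Mul(-2, o, Add(-11, o))) (Function('Z')(o) = Add(6, Mul(-1, Mul(Add(o, -11), Add(o, o)))) = Add(6, Mul(-1, Mul(Add(-11, o), Mul(2, o)))) = Add(6, Mul(-1, Mul(2, o, Add(-11, o)))) = Add(6, Mul(-2, o, Add(-11, o))))
Function('Y')(H) = Add(-9, Pow(H, 2), Mul(-78, H)) (Function('Y')(H) = Add(Add(Pow(H, 2), Mul(Add(6, Mul(-2, Pow(-3, 2)), Mul(22, -3)), H)), -9) = Add(Add(Pow(H, 2), Mul(Add(6, Mul(-2, 9), -66), H)), -9) = Add(Add(Pow(H, 2), Mul(Add(6, -18, -66), H)), -9) = Add(Add(Pow(H, 2), Mul(-78, H)), -9) = Add(-9, Pow(H, 2), Mul(-78, H)))
Add(4357, Function('Y')(Pow(Add(2, 0), 2))) = Add(4357, Add(-9, Pow(Pow(Add(2, 0), 2), 2), Mul(-78, Pow(Add(2, 0), 2)))) = Add(4357, Add(-9, Pow(Pow(2, 2), 2), Mul(-78, Pow(2, 2)))) = Add(4357, Add(-9, Pow(4, 2), Mul(-78, 4))) = Add(4357, Add(-9, 16, -312)) = Add(4357, -305) = 4052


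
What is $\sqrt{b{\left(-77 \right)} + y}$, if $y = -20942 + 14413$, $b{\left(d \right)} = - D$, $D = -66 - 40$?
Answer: $i \sqrt{6423} \approx 80.144 i$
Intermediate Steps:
$D = -106$
$b{\left(d \right)} = 106$ ($b{\left(d \right)} = \left(-1\right) \left(-106\right) = 106$)
$y = -6529$
$\sqrt{b{\left(-77 \right)} + y} = \sqrt{106 - 6529} = \sqrt{-6423} = i \sqrt{6423}$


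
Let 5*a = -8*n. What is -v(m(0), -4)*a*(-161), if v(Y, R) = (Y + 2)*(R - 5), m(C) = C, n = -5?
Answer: -23184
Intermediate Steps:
a = 8 (a = (-8*(-5))/5 = (⅕)*40 = 8)
v(Y, R) = (-5 + R)*(2 + Y) (v(Y, R) = (2 + Y)*(-5 + R) = (-5 + R)*(2 + Y))
-v(m(0), -4)*a*(-161) = -(-10 - 5*0 + 2*(-4) - 4*0)*8*(-161) = -(-10 + 0 - 8 + 0)*8*(-161) = -(-18*8)*(-161) = -(-144)*(-161) = -1*23184 = -23184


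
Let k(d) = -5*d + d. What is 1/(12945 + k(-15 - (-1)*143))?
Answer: 1/12433 ≈ 8.0431e-5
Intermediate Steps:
k(d) = -4*d
1/(12945 + k(-15 - (-1)*143)) = 1/(12945 - 4*(-15 - (-1)*143)) = 1/(12945 - 4*(-15 - 1*(-143))) = 1/(12945 - 4*(-15 + 143)) = 1/(12945 - 4*128) = 1/(12945 - 512) = 1/12433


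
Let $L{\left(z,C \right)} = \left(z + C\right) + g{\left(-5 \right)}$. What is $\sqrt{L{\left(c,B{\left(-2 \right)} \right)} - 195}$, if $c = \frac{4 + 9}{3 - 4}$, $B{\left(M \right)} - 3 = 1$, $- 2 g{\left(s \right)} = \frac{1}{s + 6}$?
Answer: $\frac{i \sqrt{818}}{2} \approx 14.3 i$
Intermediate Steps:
$g{\left(s \right)} = - \frac{1}{2 \left(6 + s\right)}$ ($g{\left(s \right)} = - \frac{1}{2 \left(s + 6\right)} = - \frac{1}{2 \left(6 + s\right)}$)
$B{\left(M \right)} = 4$ ($B{\left(M \right)} = 3 + 1 = 4$)
$c = -13$ ($c = \frac{13}{-1} = 13 \left(-1\right) = -13$)
$L{\left(z,C \right)} = - \frac{1}{2} + C + z$ ($L{\left(z,C \right)} = \left(z + C\right) - \frac{1}{12 + 2 \left(-5\right)} = \left(C + z\right) - \frac{1}{12 - 10} = \left(C + z\right) - \frac{1}{2} = - \frac{1}{2} + C + z$)
$\sqrt{L{\left(c,B{\left(-2 \right)} \right)} - 195} = \sqrt{\left(- \frac{1}{2} + 4 - 13\right) - 195} = \sqrt{- \frac{19}{2} - 195} = \sqrt{- \frac{409}{2}} = \frac{i \sqrt{818}}{2}$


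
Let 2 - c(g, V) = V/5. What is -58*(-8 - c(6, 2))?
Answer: 2784/5 ≈ 556.80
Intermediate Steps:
c(g, V) = 2 - V/5
-58*(-8 - c(6, 2)) = -58*(-8 - (2 - ⅕*2)) = -58*(-8 - (2 - ⅖)) = -58*(-8 - 1*8/5) = -58*(-8 - 8/5) = -58*(-48/5) = 2784/5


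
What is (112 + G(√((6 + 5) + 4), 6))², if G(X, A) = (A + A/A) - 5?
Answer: 12996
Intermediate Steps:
G(X, A) = -4 + A (G(X, A) = (A + 1) - 5 = (1 + A) - 5 = -4 + A)
(112 + G(√((6 + 5) + 4), 6))² = (112 + (-4 + 6))² = (112 + 2)² = 114² = 12996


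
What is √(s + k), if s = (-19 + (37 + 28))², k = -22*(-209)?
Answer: 3*√746 ≈ 81.939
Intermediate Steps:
k = 4598
s = 2116 (s = (-19 + 65)² = 46² = 2116)
√(s + k) = √(2116 + 4598) = √6714 = 3*√746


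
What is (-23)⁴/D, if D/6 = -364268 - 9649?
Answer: -279841/2243502 ≈ -0.12473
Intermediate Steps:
D = -2243502 (D = 6*(-364268 - 9649) = 6*(-373917) = -2243502)
(-23)⁴/D = (-23)⁴/(-2243502) = 279841*(-1/2243502) = -279841/2243502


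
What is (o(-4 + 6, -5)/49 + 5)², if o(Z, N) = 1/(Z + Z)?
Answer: 962361/38416 ≈ 25.051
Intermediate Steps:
o(Z, N) = 1/(2*Z)
(o(-4 + 6, -5)/49 + 5)² = ((1/(2*(-4 + 6)))/49 + 5)² = (((½)/2)*(1/49) + 5)² = (((½)*(½))*(1/49) + 5)² = ((¼)*(1/49) + 5)² = (1/196 + 5)² = (981/196)² = 962361/38416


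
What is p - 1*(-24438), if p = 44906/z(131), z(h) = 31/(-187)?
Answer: -7639844/31 ≈ -2.4645e+5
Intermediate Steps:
z(h) = -31/187 (z(h) = 31*(-1/187) = -31/187)
p = -8397422/31 (p = 44906/(-31/187) = 44906*(-187/31) = -8397422/31 ≈ -2.7088e+5)
p - 1*(-24438) = -8397422/31 - 1*(-24438) = -8397422/31 + 24438 = -7639844/31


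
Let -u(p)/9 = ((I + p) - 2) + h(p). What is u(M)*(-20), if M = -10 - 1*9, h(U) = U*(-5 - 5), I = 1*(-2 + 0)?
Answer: 30060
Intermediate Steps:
I = -2 (I = 1*(-2) = -2)
h(U) = -10*U (h(U) = U*(-10) = -10*U)
M = -19 (M = -10 - 9 = -19)
u(p) = 36 + 81*p (u(p) = -9*(((-2 + p) - 2) - 10*p) = -9*((-4 + p) - 10*p) = -9*(-4 - 9*p) = 36 + 81*p)
u(M)*(-20) = (36 + 81*(-19))*(-20) = (36 - 1539)*(-20) = -1503*(-20) = 30060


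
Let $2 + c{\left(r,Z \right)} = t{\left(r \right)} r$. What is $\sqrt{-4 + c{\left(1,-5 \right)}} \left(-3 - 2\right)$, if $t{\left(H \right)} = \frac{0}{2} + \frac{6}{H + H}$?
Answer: $- 5 i \sqrt{3} \approx - 8.6602 i$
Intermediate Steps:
$t{\left(H \right)} = \frac{3}{H}$ ($t{\left(H \right)} = 0 \cdot \frac{1}{2} + \frac{6}{2 H} = 0 + 6 \frac{1}{2 H} = 0 + \frac{3}{H} = \frac{3}{H}$)
$c{\left(r,Z \right)} = 1$ ($c{\left(r,Z \right)} = -2 + \frac{3}{r} r = -2 + 3 = 1$)
$\sqrt{-4 + c{\left(1,-5 \right)}} \left(-3 - 2\right) = \sqrt{-4 + 1} \left(-3 - 2\right) = \sqrt{-3} \left(-3 - 2\right) = i \sqrt{3} \left(-5\right) = - 5 i \sqrt{3}$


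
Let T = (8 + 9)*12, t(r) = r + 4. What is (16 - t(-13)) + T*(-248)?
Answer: -50567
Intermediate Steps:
t(r) = 4 + r
T = 204 (T = 17*12 = 204)
(16 - t(-13)) + T*(-248) = (16 - (4 - 13)) + 204*(-248) = (16 - 1*(-9)) - 50592 = (16 + 9) - 50592 = 25 - 50592 = -50567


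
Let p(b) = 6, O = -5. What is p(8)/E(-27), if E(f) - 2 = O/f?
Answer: 162/59 ≈ 2.7458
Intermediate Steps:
E(f) = 2 - 5/f
p(8)/E(-27) = 6/(2 - 5/(-27)) = 6/(2 - 5*(-1/27)) = 6/(2 + 5/27) = 6/(59/27) = 6*(27/59) = 162/59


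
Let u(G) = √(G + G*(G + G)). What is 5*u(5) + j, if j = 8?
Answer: 8 + 5*√55 ≈ 45.081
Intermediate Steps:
u(G) = √(G + 2*G²) (u(G) = √(G + G*(2*G)) = √(G + 2*G²))
5*u(5) + j = 5*√(5*(1 + 2*5)) + 8 = 5*√(5*(1 + 10)) + 8 = 5*√(5*11) + 8 = 5*√55 + 8 = 8 + 5*√55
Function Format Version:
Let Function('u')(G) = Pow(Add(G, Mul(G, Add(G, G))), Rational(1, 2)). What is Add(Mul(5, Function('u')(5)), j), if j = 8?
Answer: Add(8, Mul(5, Pow(55, Rational(1, 2)))) ≈ 45.081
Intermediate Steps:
Function('u')(G) = Pow(Add(G, Mul(2, Pow(G, 2))), Rational(1, 2)) (Function('u')(G) = Pow(Add(G, Mul(G, Mul(2, G))), Rational(1, 2)) = Pow(Add(G, Mul(2, Pow(G, 2))), Rational(1, 2)))
Add(Mul(5, Function('u')(5)), j) = Add(Mul(5, Pow(Mul(5, Add(1, Mul(2, 5))), Rational(1, 2))), 8) = Add(Mul(5, Pow(Mul(5, Add(1, 10)), Rational(1, 2))), 8) = Add(Mul(5, Pow(Mul(5, 11), Rational(1, 2))), 8) = Add(Mul(5, Pow(55, Rational(1, 2))), 8) = Add(8, Mul(5, Pow(55, Rational(1, 2))))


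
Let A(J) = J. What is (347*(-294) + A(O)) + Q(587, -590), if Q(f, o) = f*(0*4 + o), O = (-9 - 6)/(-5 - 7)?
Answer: -1793387/4 ≈ -4.4835e+5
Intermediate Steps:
O = 5/4 (O = -15/(-12) = -15*(-1/12) = 5/4 ≈ 1.2500)
Q(f, o) = f*o (Q(f, o) = f*(0 + o) = f*o)
(347*(-294) + A(O)) + Q(587, -590) = (347*(-294) + 5/4) + 587*(-590) = (-102018 + 5/4) - 346330 = -408067/4 - 346330 = -1793387/4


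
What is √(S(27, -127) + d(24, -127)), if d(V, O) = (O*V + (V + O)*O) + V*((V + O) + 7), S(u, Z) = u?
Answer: 2*√1939 ≈ 88.068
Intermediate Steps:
d(V, O) = O*V + O*(O + V) + V*(7 + O + V) (d(V, O) = (O*V + (O + V)*O) + V*((O + V) + 7) = (O*V + O*(O + V)) + V*(7 + O + V) = O*V + O*(O + V) + V*(7 + O + V))
√(S(27, -127) + d(24, -127)) = √(27 + ((-127)² + 24² + 7*24 + 3*(-127)*24)) = √(27 + (16129 + 576 + 168 - 9144)) = √(27 + 7729) = √7756 = 2*√1939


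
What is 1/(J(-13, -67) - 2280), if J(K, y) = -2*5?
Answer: -1/2290 ≈ -0.00043668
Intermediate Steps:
J(K, y) = -10
1/(J(-13, -67) - 2280) = 1/(-10 - 2280) = 1/(-2290) = -1/2290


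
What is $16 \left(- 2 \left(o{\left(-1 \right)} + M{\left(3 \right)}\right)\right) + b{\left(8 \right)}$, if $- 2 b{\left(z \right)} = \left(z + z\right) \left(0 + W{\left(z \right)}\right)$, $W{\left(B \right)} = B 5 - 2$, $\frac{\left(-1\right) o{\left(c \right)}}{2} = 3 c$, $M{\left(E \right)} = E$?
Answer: $-592$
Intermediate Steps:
$o{\left(c \right)} = - 6 c$ ($o{\left(c \right)} = - 2 \cdot 3 c = - 6 c$)
$W{\left(B \right)} = -2 + 5 B$ ($W{\left(B \right)} = 5 B - 2 = -2 + 5 B$)
$b{\left(z \right)} = - z \left(-2 + 5 z\right)$ ($b{\left(z \right)} = - \frac{\left(z + z\right) \left(0 + \left(-2 + 5 z\right)\right)}{2} = - \frac{2 z \left(-2 + 5 z\right)}{2} = - z \left(-2 + 5 z\right)$)
$16 \left(- 2 \left(o{\left(-1 \right)} + M{\left(3 \right)}\right)\right) + b{\left(8 \right)} = 16 \left(- 2 \left(\left(-6\right) \left(-1\right) + 3\right)\right) + 8 \left(2 - 40\right) = 16 \left(- 2 \left(6 + 3\right)\right) + 8 \left(2 - 40\right) = 16 \left(\left(-2\right) 9\right) + 8 \left(-38\right) = 16 \left(-18\right) - 304 = -288 - 304 = -592$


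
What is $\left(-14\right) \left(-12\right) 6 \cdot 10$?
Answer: $10080$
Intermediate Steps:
$\left(-14\right) \left(-12\right) 6 \cdot 10 = 168 \cdot 60 = 10080$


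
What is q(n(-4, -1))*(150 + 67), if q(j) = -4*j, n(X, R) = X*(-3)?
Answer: -10416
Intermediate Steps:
n(X, R) = -3*X
q(n(-4, -1))*(150 + 67) = (-(-12)*(-4))*(150 + 67) = -4*12*217 = -48*217 = -10416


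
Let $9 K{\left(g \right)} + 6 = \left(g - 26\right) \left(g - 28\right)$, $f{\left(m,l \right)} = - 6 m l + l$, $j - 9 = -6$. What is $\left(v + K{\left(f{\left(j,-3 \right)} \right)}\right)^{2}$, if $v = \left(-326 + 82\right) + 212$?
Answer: $\frac{78961}{81} \approx 974.83$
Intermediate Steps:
$j = 3$ ($j = 9 - 6 = 3$)
$f{\left(m,l \right)} = l - 6 l m$ ($f{\left(m,l \right)} = - 6 l m + l = l - 6 l m$)
$K{\left(g \right)} = - \frac{2}{3} + \frac{\left(-28 + g\right) \left(-26 + g\right)}{9}$ ($K{\left(g \right)} = - \frac{2}{3} + \frac{\left(g - 26\right) \left(g - 28\right)}{9} = - \frac{2}{3} + \frac{\left(-26 + g\right) \left(-28 + g\right)}{9} = - \frac{2}{3} + \frac{\left(-28 + g\right) \left(-26 + g\right)}{9}$)
$v = -32$ ($v = -244 + 212 = -32$)
$\left(v + K{\left(f{\left(j,-3 \right)} \right)}\right)^{2} = \left(-32 + \left(\frac{722}{9} - 6 \left(- 3 \left(1 - 18\right)\right) + \frac{\left(- 3 \left(1 - 18\right)\right)^{2}}{9}\right)\right)^{2} = \left(-32 + \left(\frac{722}{9} - 6 \left(\left(-3\right) \left(-17\right)\right) + \frac{\left(\left(-3\right) \left(-17\right)\right)^{2}}{9}\right)\right)^{2} = \left(-32 + \left(\frac{722}{9} - 306 + \frac{51^{2}}{9}\right)\right)^{2} = \left(-32 + \left(\frac{722}{9} - 306 + \frac{1}{9} \cdot 2601\right)\right)^{2} = \left(-32 + \left(\frac{722}{9} - 306 + 289\right)\right)^{2} = \left(-32 + \frac{569}{9}\right)^{2} = \left(\frac{281}{9}\right)^{2} = \frac{78961}{81}$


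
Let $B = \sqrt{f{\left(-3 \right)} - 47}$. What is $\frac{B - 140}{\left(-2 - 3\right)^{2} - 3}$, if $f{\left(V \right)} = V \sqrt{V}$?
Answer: $- \frac{70}{11} + \frac{\sqrt{-47 - 3 i \sqrt{3}}}{22} \approx -6.3464 - 0.3121 i$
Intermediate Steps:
$f{\left(V \right)} = V^{\frac{3}{2}}$
$B = \sqrt{-47 - 3 i \sqrt{3}}$ ($B = \sqrt{\left(-3\right)^{\frac{3}{2}} - 47} = \sqrt{- 3 i \sqrt{3} - 47} = \sqrt{-47 - 3 i \sqrt{3}} \approx 0.37839 - 6.8661 i$)
$\frac{B - 140}{\left(-2 - 3\right)^{2} - 3} = \frac{\sqrt{-47 - 3 i \sqrt{3}} - 140}{\left(-2 - 3\right)^{2} - 3} = \frac{-140 + \sqrt{-47 - 3 i \sqrt{3}}}{\left(-5\right)^{2} - 3} = \frac{-140 + \sqrt{-47 - 3 i \sqrt{3}}}{25 - 3} = \frac{-140 + \sqrt{-47 - 3 i \sqrt{3}}}{22} = \left(-140 + \sqrt{-47 - 3 i \sqrt{3}}\right) \frac{1}{22} = - \frac{70}{11} + \frac{\sqrt{-47 - 3 i \sqrt{3}}}{22}$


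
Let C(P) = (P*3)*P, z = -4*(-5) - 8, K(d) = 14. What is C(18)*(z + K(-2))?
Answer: 25272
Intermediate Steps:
z = 12 (z = 20 - 8 = 12)
C(P) = 3*P² (C(P) = (3*P)*P = 3*P²)
C(18)*(z + K(-2)) = (3*18²)*(12 + 14) = (3*324)*26 = 972*26 = 25272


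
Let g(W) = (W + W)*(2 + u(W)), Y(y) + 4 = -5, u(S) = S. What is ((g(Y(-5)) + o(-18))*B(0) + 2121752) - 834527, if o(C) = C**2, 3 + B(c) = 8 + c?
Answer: 1289475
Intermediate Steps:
B(c) = 5 + c (B(c) = -3 + (8 + c) = 5 + c)
Y(y) = -9 (Y(y) = -4 - 5 = -9)
g(W) = 2*W*(2 + W) (g(W) = (W + W)*(2 + W) = (2*W)*(2 + W) = 2*W*(2 + W))
((g(Y(-5)) + o(-18))*B(0) + 2121752) - 834527 = ((2*(-9)*(2 - 9) + (-18)**2)*(5 + 0) + 2121752) - 834527 = ((2*(-9)*(-7) + 324)*5 + 2121752) - 834527 = ((126 + 324)*5 + 2121752) - 834527 = (450*5 + 2121752) - 834527 = (2250 + 2121752) - 834527 = 2124002 - 834527 = 1289475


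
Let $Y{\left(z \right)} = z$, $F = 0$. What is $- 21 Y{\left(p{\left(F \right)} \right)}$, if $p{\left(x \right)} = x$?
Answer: $0$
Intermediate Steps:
$- 21 Y{\left(p{\left(F \right)} \right)} = \left(-21\right) 0 = 0$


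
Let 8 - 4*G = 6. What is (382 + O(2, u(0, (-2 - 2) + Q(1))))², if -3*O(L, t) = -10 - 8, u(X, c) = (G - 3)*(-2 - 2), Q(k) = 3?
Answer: 150544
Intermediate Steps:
G = ½ (G = 2 - ¼*6 = 2 - 3/2 = ½ ≈ 0.50000)
u(X, c) = 10 (u(X, c) = (½ - 3)*(-2 - 2) = -5/2*(-4) = 10)
O(L, t) = 6 (O(L, t) = -(-10 - 8)/3 = -⅓*(-18) = 6)
(382 + O(2, u(0, (-2 - 2) + Q(1))))² = (382 + 6)² = 388² = 150544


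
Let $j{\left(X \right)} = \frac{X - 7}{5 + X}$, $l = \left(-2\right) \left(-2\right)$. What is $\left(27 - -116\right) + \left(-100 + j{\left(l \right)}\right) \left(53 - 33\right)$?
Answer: $- \frac{5591}{3} \approx -1863.7$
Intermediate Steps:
$l = 4$
$j{\left(X \right)} = \frac{-7 + X}{5 + X}$
$\left(27 - -116\right) + \left(-100 + j{\left(l \right)}\right) \left(53 - 33\right) = \left(27 - -116\right) + \left(-100 + \frac{-7 + 4}{5 + 4}\right) \left(53 - 33\right) = \left(27 + 116\right) + \left(-100 + \frac{1}{9} \left(-3\right)\right) 20 = 143 + \left(-100 + \frac{1}{9} \left(-3\right)\right) 20 = 143 + \left(-100 - \frac{1}{3}\right) 20 = 143 - \frac{6020}{3} = - \frac{5591}{3}$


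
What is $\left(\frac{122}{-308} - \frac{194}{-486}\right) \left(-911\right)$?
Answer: $- \frac{104765}{37422} \approx -2.7996$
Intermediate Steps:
$\left(\frac{122}{-308} - \frac{194}{-486}\right) \left(-911\right) = \left(122 \left(- \frac{1}{308}\right) - - \frac{97}{243}\right) \left(-911\right) = \left(- \frac{61}{154} + \frac{97}{243}\right) \left(-911\right) = \frac{115}{37422} \left(-911\right) = - \frac{104765}{37422}$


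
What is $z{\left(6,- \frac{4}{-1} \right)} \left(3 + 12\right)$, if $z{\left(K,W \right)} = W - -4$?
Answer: $120$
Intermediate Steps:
$z{\left(K,W \right)} = 4 + W$ ($z{\left(K,W \right)} = W + 4 = 4 + W$)
$z{\left(6,- \frac{4}{-1} \right)} \left(3 + 12\right) = \left(4 - \frac{4}{-1}\right) \left(3 + 12\right) = \left(4 - -4\right) 15 = \left(4 + 4\right) 15 = 8 \cdot 15 = 120$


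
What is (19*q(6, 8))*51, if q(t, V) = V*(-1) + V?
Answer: 0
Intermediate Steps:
q(t, V) = 0 (q(t, V) = -V + V = 0)
(19*q(6, 8))*51 = (19*0)*51 = 0*51 = 0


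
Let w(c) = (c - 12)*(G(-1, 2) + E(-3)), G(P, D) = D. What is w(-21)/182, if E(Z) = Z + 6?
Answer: -165/182 ≈ -0.90659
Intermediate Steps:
E(Z) = 6 + Z
w(c) = -60 + 5*c (w(c) = (c - 12)*(2 + (6 - 3)) = (-12 + c)*(2 + 3) = (-12 + c)*5 = -60 + 5*c)
w(-21)/182 = (-60 + 5*(-21))/182 = (-60 - 105)*(1/182) = -165*1/182 = -165/182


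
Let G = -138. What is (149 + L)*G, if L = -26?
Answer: -16974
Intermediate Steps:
(149 + L)*G = (149 - 26)*(-138) = 123*(-138) = -16974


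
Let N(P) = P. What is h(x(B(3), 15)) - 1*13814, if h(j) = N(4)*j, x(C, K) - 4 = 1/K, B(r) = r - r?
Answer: -206966/15 ≈ -13798.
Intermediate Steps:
B(r) = 0
x(C, K) = 4 + 1/K
h(j) = 4*j
h(x(B(3), 15)) - 1*13814 = 4*(4 + 1/15) - 1*13814 = 4*(4 + 1/15) - 13814 = 4*(61/15) - 13814 = 244/15 - 13814 = -206966/15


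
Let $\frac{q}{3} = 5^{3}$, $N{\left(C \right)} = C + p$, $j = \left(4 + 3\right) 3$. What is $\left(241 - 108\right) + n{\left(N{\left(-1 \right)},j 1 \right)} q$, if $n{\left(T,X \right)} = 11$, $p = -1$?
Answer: $4258$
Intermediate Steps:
$j = 21$ ($j = 7 \cdot 3 = 21$)
$N{\left(C \right)} = -1 + C$ ($N{\left(C \right)} = C - 1 = -1 + C$)
$q = 375$ ($q = 3 \cdot 5^{3} = 3 \cdot 125 = 375$)
$\left(241 - 108\right) + n{\left(N{\left(-1 \right)},j 1 \right)} q = \left(241 - 108\right) + 11 \cdot 375 = \left(241 - 108\right) + 4125 = 133 + 4125 = 4258$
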